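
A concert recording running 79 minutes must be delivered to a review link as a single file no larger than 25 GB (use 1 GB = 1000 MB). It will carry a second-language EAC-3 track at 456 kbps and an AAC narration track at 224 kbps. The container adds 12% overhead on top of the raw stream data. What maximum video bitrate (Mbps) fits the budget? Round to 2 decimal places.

Budget: 25 GB = 200000.0 Mb.
Stream payload after overhead: 200000.0 / 1.12 = 178571.4 Mb.
79 min = 4740 s
Total bitrate budget: 178571.4 Mb / 4740 s = 37.673 Mbps.
Audio total: 456 + 224 = 680 kbps = 0.680 Mbps.
Video: 37.673 − 0.680 = 36.993 Mbps.

36.99 Mbps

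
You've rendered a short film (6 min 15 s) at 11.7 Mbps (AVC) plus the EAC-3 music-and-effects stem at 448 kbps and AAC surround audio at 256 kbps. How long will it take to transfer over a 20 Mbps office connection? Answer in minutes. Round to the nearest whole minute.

6 min 15 s = 375 s
Audio total: 448 + 256 = 704 kbps = 0.704 Mbps.
Total bitrate: 12.404 Mbps.
File: 12.404 Mbps × 375 s = 4651.5 Mb.
At 20 Mbps: 4651.5 / 20 = 232.6 s ≈ 3.88 minutes.

4 minutes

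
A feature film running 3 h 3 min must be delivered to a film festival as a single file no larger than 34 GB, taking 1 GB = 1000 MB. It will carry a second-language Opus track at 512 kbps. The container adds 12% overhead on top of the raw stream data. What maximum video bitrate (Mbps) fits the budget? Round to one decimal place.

21.6 Mbps

Budget: 34 GB = 272000.0 Mb.
Stream payload after overhead: 272000.0 / 1.12 = 242857.1 Mb.
3 h 3 min = 183 min = 10980 s
Total bitrate budget: 242857.1 Mb / 10980 s = 22.118 Mbps.
Audio: 512 kbps = 0.512 Mbps.
Video: 22.118 − 0.512 = 21.606 Mbps.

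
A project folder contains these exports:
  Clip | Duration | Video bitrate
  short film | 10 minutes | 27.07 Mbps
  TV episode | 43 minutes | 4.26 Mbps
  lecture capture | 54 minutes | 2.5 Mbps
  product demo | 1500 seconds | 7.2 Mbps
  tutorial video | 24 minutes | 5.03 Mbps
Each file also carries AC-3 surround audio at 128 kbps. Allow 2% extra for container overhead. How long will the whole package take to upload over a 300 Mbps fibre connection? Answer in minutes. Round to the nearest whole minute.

Audio: 128 kbps = 0.128 Mbps.
short film: 27.198 Mbps × 600 s × 1.02 = 16645.2 Mb
TV episode: 4.388 Mbps × 2580 s × 1.02 = 11547.5 Mb
lecture capture: 2.628 Mbps × 3240 s × 1.02 = 8685.0 Mb
product demo: 7.328 Mbps × 1500 s × 1.02 = 11211.8 Mb
tutorial video: 5.158 Mbps × 1440 s × 1.02 = 7576.1 Mb
Total: 55665.6 Mb = 6958.2 MB.
At 300 Mbps: 55665.6 / 300 = 186 s ≈ 3.09 minutes.

3 minutes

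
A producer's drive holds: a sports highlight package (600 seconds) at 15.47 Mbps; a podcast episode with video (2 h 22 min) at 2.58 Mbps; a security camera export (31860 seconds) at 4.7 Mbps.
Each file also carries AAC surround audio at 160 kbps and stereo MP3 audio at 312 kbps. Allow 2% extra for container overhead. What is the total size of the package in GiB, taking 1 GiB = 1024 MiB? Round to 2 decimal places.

23.79 GiB

Audio total: 160 + 312 = 472 kbps = 0.472 Mbps.
sports highlight package: 15.942 Mbps × 600 s × 1.02 = 9756.5 Mb
podcast episode with video: 3.052 Mbps × 8520 s × 1.02 = 26523.1 Mb
security camera export: 5.172 Mbps × 31860 s × 1.02 = 168075.5 Mb
Total: 204355.1 Mb = 25544.4 MB.
= 23.79 GiB.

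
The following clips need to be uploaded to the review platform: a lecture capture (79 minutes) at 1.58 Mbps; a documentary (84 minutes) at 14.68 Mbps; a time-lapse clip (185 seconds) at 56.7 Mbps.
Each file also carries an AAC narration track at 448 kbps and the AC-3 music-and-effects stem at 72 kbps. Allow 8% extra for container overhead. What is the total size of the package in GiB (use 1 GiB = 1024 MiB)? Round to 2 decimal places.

Audio total: 448 + 72 = 520 kbps = 0.520 Mbps.
lecture capture: 2.100 Mbps × 4740 s × 1.08 = 10750.3 Mb
documentary: 15.200 Mbps × 5040 s × 1.08 = 82736.6 Mb
time-lapse clip: 57.220 Mbps × 185 s × 1.08 = 11432.6 Mb
Total: 104919.5 Mb = 13114.9 MB.
= 12.21 GiB.

12.21 GiB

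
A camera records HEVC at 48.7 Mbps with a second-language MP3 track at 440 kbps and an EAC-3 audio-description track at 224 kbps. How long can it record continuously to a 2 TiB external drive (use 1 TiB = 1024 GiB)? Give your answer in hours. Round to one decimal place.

Audio total: 440 + 224 = 664 kbps = 0.664 Mbps.
Total bitrate: 48.7 + 0.664 = 49.364 Mbps.
Capacity: 2 TiB = 17,592,186 Mb.
Recording time: 17,592,186 / 49.364 = 356,377 s ≈ 99.0 hours.

99.0 hours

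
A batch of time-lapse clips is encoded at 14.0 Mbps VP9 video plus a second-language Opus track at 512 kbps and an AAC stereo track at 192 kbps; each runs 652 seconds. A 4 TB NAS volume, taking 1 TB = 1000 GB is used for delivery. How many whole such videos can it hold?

Audio total: 512 + 192 = 704 kbps = 0.704 Mbps.
Total bitrate: 14.704 Mbps.
Per item: 14.704 Mbps × 652 s = 9,587 Mb = 1,198 MB.
Capacity: 4 TB = 32,000,000 Mb; 3337.85 items → 3337 complete.

3337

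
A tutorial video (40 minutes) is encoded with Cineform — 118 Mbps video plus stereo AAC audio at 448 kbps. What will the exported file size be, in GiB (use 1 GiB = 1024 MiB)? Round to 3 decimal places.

33.094 GiB

40 min = 2400 s
Audio: 448 kbps = 0.448 Mbps.
Total bitrate: 118 + 0.448 = 118.448 Mbps.
Stream data: 118.448 Mbps × 2400 s = 284275.2 Mb.
284,275 Mb = 35,534,400,000 bytes ÷ 1,073,741,824 = 33.09 GiB.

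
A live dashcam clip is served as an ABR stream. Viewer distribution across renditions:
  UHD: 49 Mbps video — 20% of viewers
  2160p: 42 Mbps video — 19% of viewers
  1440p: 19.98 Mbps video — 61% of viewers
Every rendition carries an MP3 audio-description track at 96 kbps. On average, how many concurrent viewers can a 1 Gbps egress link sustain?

Audio: 96 kbps = 0.096 Mbps.
Average per-viewer bitrate: 0.20×49.096 + 0.19×42.096 + 0.61×20.076 = 30.064 Mbps.
1 Gbps = 1,000 Mbps; 1,000 / 30.064 = 33.26 → 33.

33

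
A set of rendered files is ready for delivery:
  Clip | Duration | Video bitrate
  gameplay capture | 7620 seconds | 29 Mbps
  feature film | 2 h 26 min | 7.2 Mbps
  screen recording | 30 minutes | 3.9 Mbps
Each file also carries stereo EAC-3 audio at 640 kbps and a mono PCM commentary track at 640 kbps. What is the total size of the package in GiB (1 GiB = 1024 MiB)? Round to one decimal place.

36.6 GiB

Audio total: 640 + 640 = 1280 kbps = 1.280 Mbps.
gameplay capture: 30.280 Mbps × 7620 s = 230733.6 Mb
feature film: 8.480 Mbps × 8760 s = 74284.8 Mb
screen recording: 5.180 Mbps × 1800 s = 9324.0 Mb
Total: 314342.4 Mb = 39292.8 MB.
= 36.59 GiB.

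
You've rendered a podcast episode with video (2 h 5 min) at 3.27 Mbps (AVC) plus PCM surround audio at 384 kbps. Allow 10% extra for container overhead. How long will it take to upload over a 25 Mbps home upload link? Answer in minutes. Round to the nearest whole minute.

20 minutes

2 h 5 min = 125 min = 7500 s
Audio: 384 kbps = 0.384 Mbps.
Total bitrate: 3.654 Mbps.
File: 3.654 Mbps × 7500 s = 27405.0 Mb.
With 10% container overhead: ×1.10. → 30145.5 Mb.
At 25 Mbps: 30145.5 / 25 = 1205.8 s ≈ 20.1 minutes.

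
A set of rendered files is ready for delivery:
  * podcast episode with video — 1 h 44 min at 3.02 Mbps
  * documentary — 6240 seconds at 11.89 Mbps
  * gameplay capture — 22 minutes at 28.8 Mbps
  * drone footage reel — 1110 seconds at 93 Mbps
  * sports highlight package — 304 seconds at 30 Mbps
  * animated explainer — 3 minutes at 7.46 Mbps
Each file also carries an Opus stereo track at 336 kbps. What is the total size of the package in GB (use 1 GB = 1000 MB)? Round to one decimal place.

31.2 GB

Audio: 336 kbps = 0.336 Mbps.
podcast episode with video: 3.356 Mbps × 6240 s = 20941.4 Mb
documentary: 12.226 Mbps × 6240 s = 76290.2 Mb
gameplay capture: 29.136 Mbps × 1320 s = 38459.5 Mb
drone footage reel: 93.336 Mbps × 1110 s = 103603.0 Mb
sports highlight package: 30.336 Mbps × 304 s = 9222.1 Mb
animated explainer: 7.796 Mbps × 180 s = 1403.3 Mb
Total: 249919.6 Mb = 31239.9 MB.
= 31.24 GB.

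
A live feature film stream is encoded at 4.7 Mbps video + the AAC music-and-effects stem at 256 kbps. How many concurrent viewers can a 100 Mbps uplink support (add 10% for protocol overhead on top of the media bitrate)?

18

Audio: 256 kbps = 0.256 Mbps.
Per-viewer media rate: 4.956 Mbps.
On the wire with 10% overhead: 5.452 Mbps.
100 Mbps = 100.0 Mbps; 100.0 / 5.452 = 18.34 → 18 viewers.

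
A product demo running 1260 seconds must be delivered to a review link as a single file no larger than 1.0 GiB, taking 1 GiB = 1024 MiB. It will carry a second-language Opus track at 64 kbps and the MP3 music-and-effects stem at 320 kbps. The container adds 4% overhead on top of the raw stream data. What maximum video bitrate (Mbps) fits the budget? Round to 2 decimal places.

Budget: 1.0 GiB = 8589.9 Mb.
Stream payload after overhead: 8589.9 / 1.04 = 8259.6 Mb.
Total bitrate budget: 8259.6 Mb / 1260 s = 6.555 Mbps.
Audio total: 64 + 320 = 384 kbps = 0.384 Mbps.
Video: 6.555 − 0.384 = 6.171 Mbps.

6.17 Mbps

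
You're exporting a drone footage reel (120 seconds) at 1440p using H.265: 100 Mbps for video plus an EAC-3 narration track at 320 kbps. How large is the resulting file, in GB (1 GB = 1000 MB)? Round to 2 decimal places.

Audio: 320 kbps = 0.320 Mbps.
Total bitrate: 100 + 0.320 = 100.320 Mbps.
Stream data: 100.320 Mbps × 120 s = 12038.4 Mb.
12,038 Mb ÷ 8 = 1,505 MB → 1.505 GB.

1.50 GB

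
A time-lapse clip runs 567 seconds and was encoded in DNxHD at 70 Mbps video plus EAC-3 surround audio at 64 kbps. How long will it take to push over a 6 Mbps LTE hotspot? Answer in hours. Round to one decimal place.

Audio: 64 kbps = 0.064 Mbps.
Total bitrate: 70.064 Mbps.
File: 70.064 Mbps × 567 s = 39726.3 Mb.
At 6 Mbps: 39726.3 / 6 = 6621.0 s ≈ 1.84 hours.

1.8 hours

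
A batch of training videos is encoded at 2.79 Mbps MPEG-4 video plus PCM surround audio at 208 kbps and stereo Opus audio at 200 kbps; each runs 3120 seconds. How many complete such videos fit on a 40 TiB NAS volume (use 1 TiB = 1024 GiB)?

35262

Audio total: 208 + 200 = 408 kbps = 0.408 Mbps.
Total bitrate: 3.198 Mbps.
Per item: 3.198 Mbps × 3120 s = 9,978 Mb = 1,247 MB.
Capacity: 40 TiB = 351,843,721 Mb; 35262.80 items → 35262 complete.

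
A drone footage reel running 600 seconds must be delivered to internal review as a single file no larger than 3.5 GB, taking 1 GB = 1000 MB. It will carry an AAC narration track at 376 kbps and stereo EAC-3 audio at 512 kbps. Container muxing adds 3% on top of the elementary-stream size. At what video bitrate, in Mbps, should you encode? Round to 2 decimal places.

44.42 Mbps

Budget: 3.5 GB = 28000.0 Mb.
Stream payload after overhead: 28000.0 / 1.03 = 27184.5 Mb.
Total bitrate budget: 27184.5 Mb / 600 s = 45.307 Mbps.
Audio total: 376 + 512 = 888 kbps = 0.888 Mbps.
Video: 45.307 − 0.888 = 44.419 Mbps.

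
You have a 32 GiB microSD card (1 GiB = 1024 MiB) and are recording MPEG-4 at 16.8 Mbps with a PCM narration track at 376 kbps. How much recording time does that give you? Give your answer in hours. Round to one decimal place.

4.4 hours

Audio: 376 kbps = 0.376 Mbps.
Total bitrate: 16.8 + 0.376 = 17.176 Mbps.
Capacity: 32 GiB = 274,878 Mb.
Recording time: 274,878 / 17.176 = 16,004 s ≈ 4.45 hours.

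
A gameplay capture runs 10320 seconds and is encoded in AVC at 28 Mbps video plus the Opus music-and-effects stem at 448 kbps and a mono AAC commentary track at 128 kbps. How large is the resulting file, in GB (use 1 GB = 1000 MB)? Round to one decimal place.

Audio total: 448 + 128 = 576 kbps = 0.576 Mbps.
Total bitrate: 28 + 0.576 = 28.576 Mbps.
Stream data: 28.576 Mbps × 10320 s = 294904.3 Mb.
294,904 Mb ÷ 8 = 36,863 MB → 36.86 GB.

36.9 GB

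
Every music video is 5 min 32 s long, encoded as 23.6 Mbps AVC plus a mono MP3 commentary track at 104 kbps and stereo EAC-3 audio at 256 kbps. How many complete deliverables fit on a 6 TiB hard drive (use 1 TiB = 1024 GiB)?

5 min 32 s = 332 s
Audio total: 104 + 256 = 360 kbps = 0.360 Mbps.
Total bitrate: 23.960 Mbps.
Per item: 23.960 Mbps × 332 s = 7,955 Mb = 994.3 MB.
Capacity: 6 TiB = 52,776,558 Mb; 6634.62 items → 6634 complete.

6634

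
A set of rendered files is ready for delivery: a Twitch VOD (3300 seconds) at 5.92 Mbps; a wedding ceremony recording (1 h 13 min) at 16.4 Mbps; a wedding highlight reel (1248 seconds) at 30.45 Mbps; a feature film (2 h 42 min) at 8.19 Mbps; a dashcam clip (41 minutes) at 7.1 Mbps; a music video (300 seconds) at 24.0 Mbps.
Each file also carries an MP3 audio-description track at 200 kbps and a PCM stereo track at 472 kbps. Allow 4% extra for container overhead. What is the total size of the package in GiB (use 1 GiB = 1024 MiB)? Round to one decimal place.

Audio total: 200 + 472 = 672 kbps = 0.672 Mbps.
Twitch VOD: 6.592 Mbps × 3300 s × 1.04 = 22623.7 Mb
wedding ceremony recording: 17.072 Mbps × 4380 s × 1.04 = 77766.4 Mb
wedding highlight reel: 31.122 Mbps × 1248 s × 1.04 = 40393.9 Mb
feature film: 8.862 Mbps × 9720 s × 1.04 = 89584.2 Mb
dashcam clip: 7.772 Mbps × 2460 s × 1.04 = 19883.9 Mb
music video: 24.672 Mbps × 300 s × 1.04 = 7697.7 Mb
Total: 257949.7 Mb = 32243.7 MB.
= 30.03 GiB.

30.0 GiB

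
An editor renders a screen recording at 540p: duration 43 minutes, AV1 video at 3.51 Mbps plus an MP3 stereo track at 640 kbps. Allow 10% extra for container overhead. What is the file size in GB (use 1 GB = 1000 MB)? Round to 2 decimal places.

43 min = 2580 s
Audio: 640 kbps = 0.640 Mbps.
Total bitrate: 3.51 + 0.640 = 4.150 Mbps.
Stream data: 4.150 Mbps × 2580 s = 10707.0 Mb.
With 10% container overhead: ×1.10.
11,778 Mb ÷ 8 = 1,472 MB → 1.472 GB.

1.47 GB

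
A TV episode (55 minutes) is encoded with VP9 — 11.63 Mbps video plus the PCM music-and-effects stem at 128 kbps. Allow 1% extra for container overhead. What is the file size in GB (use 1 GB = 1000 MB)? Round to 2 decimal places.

4.90 GB

55 min = 3300 s
Audio: 128 kbps = 0.128 Mbps.
Total bitrate: 11.63 + 0.128 = 11.758 Mbps.
Stream data: 11.758 Mbps × 3300 s = 38801.4 Mb.
With 1% container overhead: ×1.01.
39,189 Mb ÷ 8 = 4,899 MB → 4.899 GB.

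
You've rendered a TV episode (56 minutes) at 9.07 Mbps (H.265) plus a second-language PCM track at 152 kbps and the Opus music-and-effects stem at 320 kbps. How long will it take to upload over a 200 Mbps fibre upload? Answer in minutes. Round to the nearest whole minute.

3 minutes

56 min = 3360 s
Audio total: 152 + 320 = 472 kbps = 0.472 Mbps.
Total bitrate: 9.542 Mbps.
File: 9.542 Mbps × 3360 s = 32061.1 Mb.
At 200 Mbps: 32061.1 / 200 = 160.3 s ≈ 2.67 minutes.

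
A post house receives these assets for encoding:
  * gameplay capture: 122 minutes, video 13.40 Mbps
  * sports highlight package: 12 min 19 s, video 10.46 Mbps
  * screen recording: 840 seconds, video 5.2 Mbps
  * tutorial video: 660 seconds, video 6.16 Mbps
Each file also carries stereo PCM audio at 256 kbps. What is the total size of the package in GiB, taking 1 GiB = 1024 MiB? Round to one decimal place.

13.6 GiB

Audio: 256 kbps = 0.256 Mbps.
gameplay capture: 13.656 Mbps × 7320 s = 99961.9 Mb
sports highlight package: 10.716 Mbps × 739 s = 7919.1 Mb
screen recording: 5.456 Mbps × 840 s = 4583.0 Mb
tutorial video: 6.416 Mbps × 660 s = 4234.6 Mb
Total: 116698.6 Mb = 14587.3 MB.
= 13.59 GiB.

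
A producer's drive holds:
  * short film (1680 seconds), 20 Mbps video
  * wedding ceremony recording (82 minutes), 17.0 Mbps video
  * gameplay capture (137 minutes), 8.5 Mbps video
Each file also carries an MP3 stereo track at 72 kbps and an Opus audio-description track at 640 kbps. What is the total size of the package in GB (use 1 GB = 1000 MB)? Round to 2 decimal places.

24.71 GB

Audio total: 72 + 640 = 712 kbps = 0.712 Mbps.
short film: 20.712 Mbps × 1680 s = 34796.2 Mb
wedding ceremony recording: 17.712 Mbps × 4920 s = 87143.0 Mb
gameplay capture: 9.212 Mbps × 8220 s = 75722.6 Mb
Total: 197661.8 Mb = 24707.7 MB.
= 24.71 GB.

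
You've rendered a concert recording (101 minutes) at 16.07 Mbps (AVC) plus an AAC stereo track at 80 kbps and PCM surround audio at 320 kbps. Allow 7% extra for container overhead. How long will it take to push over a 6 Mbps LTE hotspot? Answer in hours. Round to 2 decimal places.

4.94 hours

101 min = 6060 s
Audio total: 80 + 320 = 400 kbps = 0.400 Mbps.
Total bitrate: 16.470 Mbps.
File: 16.470 Mbps × 6060 s = 99808.2 Mb.
With 7% container overhead: ×1.07. → 106794.8 Mb.
At 6 Mbps: 106794.8 / 6 = 17799.1 s ≈ 4.94 hours.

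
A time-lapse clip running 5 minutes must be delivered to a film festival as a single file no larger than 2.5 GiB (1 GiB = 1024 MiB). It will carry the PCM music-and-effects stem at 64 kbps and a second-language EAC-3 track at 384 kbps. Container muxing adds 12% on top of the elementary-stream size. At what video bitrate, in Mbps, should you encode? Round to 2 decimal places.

63.47 Mbps

Budget: 2.5 GiB = 21474.8 Mb.
Stream payload after overhead: 21474.8 / 1.12 = 19174.0 Mb.
5 min = 300 s
Total bitrate budget: 19174.0 Mb / 300 s = 63.913 Mbps.
Audio total: 64 + 384 = 448 kbps = 0.448 Mbps.
Video: 63.913 − 0.448 = 63.465 Mbps.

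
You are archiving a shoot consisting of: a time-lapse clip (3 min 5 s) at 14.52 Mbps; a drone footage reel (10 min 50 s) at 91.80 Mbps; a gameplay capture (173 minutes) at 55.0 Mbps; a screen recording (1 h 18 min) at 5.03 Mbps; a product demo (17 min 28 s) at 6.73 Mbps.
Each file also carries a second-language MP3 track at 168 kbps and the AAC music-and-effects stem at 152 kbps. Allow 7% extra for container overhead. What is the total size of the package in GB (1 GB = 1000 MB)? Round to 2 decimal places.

89.52 GB

Audio total: 168 + 152 = 320 kbps = 0.320 Mbps.
time-lapse clip: 14.840 Mbps × 185 s × 1.07 = 2937.6 Mb
drone footage reel: 92.120 Mbps × 650 s × 1.07 = 64069.5 Mb
gameplay capture: 55.320 Mbps × 10380 s × 1.07 = 614417.1 Mb
screen recording: 5.350 Mbps × 4680 s × 1.07 = 26790.7 Mb
product demo: 7.050 Mbps × 1048 s × 1.07 = 7905.6 Mb
Total: 716120.4 Mb = 89515.0 MB.
= 89.52 GB.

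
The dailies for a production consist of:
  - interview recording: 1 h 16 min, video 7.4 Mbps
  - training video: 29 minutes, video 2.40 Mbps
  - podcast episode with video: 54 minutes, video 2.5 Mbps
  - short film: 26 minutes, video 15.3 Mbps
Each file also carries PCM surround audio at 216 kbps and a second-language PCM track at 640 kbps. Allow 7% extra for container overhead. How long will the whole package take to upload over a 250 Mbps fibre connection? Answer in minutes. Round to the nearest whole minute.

6 minutes

Audio total: 216 + 640 = 856 kbps = 0.856 Mbps.
interview recording: 8.256 Mbps × 4560 s × 1.07 = 40282.7 Mb
training video: 3.256 Mbps × 1740 s × 1.07 = 6062.0 Mb
podcast episode with video: 3.356 Mbps × 3240 s × 1.07 = 11634.6 Mb
short film: 16.156 Mbps × 1560 s × 1.07 = 26967.6 Mb
Total: 84946.9 Mb = 10618.4 MB.
At 250 Mbps: 84946.9 / 250 = 340 s ≈ 5.66 minutes.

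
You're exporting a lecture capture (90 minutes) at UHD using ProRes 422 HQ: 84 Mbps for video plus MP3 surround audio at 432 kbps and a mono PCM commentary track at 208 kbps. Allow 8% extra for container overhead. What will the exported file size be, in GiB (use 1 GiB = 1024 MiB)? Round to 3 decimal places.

90 min = 5400 s
Audio total: 432 + 208 = 640 kbps = 0.640 Mbps.
Total bitrate: 84 + 0.640 = 84.640 Mbps.
Stream data: 84.640 Mbps × 5400 s = 457056.0 Mb.
With 8% container overhead: ×1.08.
493,620 Mb = 61,702,560,000 bytes ÷ 1,073,741,824 = 57.46 GiB.

57.465 GiB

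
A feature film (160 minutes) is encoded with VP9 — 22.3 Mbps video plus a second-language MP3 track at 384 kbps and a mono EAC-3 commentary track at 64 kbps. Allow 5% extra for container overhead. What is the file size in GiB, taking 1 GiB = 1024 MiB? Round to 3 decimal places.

26.694 GiB

160 min = 9600 s
Audio total: 384 + 64 = 448 kbps = 0.448 Mbps.
Total bitrate: 22.3 + 0.448 = 22.748 Mbps.
Stream data: 22.748 Mbps × 9600 s = 218380.8 Mb.
With 5% container overhead: ×1.05.
229,300 Mb = 28,662,480,000 bytes ÷ 1,073,741,824 = 26.69 GiB.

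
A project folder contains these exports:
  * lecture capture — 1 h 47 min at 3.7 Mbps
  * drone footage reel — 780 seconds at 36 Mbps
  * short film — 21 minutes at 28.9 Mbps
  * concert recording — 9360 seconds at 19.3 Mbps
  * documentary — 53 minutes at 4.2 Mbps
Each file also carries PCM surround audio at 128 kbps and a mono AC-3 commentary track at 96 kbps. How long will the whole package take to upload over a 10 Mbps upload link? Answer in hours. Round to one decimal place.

8.0 hours

Audio total: 128 + 96 = 224 kbps = 0.224 Mbps.
lecture capture: 3.924 Mbps × 6420 s = 25192.1 Mb
drone footage reel: 36.224 Mbps × 780 s = 28254.7 Mb
short film: 29.124 Mbps × 1260 s = 36696.2 Mb
concert recording: 19.524 Mbps × 9360 s = 182744.6 Mb
documentary: 4.424 Mbps × 3180 s = 14068.3 Mb
Total: 286956.0 Mb = 35869.5 MB.
At 10 Mbps: 286956.0 / 10 = 28696 s ≈ 7.97 hours.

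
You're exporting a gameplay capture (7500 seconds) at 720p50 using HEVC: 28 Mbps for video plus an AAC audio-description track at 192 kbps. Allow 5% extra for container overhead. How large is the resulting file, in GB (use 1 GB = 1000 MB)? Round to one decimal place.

27.8 GB

Audio: 192 kbps = 0.192 Mbps.
Total bitrate: 28 + 0.192 = 28.192 Mbps.
Stream data: 28.192 Mbps × 7500 s = 211440.0 Mb.
With 5% container overhead: ×1.05.
222,012 Mb ÷ 8 = 27,752 MB → 27.75 GB.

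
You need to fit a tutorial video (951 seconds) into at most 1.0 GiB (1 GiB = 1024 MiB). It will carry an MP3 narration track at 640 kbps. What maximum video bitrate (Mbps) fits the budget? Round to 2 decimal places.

Budget: 1.0 GiB = 8589.9 Mb.
Total bitrate budget: 8589.9 Mb / 951 s = 9.033 Mbps.
Audio: 640 kbps = 0.640 Mbps.
Video: 9.033 − 0.640 = 8.393 Mbps.

8.39 Mbps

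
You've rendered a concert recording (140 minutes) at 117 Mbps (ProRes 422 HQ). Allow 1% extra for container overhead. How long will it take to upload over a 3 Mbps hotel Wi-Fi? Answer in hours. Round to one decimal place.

140 min = 8400 s
File: 117.000 Mbps × 8400 s = 982800.0 Mb.
With 1% container overhead: ×1.01. → 992628.0 Mb.
At 3 Mbps: 992628.0 / 3 = 330876.0 s ≈ 91.9 hours.

91.9 hours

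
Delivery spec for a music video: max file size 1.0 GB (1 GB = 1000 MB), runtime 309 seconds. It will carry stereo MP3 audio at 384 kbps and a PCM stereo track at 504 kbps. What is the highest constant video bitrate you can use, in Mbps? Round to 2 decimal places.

Budget: 1.0 GB = 8000.0 Mb.
Total bitrate budget: 8000.0 Mb / 309 s = 25.890 Mbps.
Audio total: 384 + 504 = 888 kbps = 0.888 Mbps.
Video: 25.890 − 0.888 = 25.002 Mbps.

25.00 Mbps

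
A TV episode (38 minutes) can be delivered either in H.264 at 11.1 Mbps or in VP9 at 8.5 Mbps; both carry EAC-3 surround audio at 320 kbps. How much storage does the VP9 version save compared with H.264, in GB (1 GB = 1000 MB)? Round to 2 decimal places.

0.74 GB

38 min = 2280 s
Audio: 320 kbps = 0.320 Mbps.
H.264: 11.420 Mbps × 2280 s = 26037.6 Mb = 3.255 GB.
VP9: 8.820 Mbps × 2280 s = 20109.6 Mb = 2.514 GB.
Saving: 3.255 − 2.514 = 0.741 GB.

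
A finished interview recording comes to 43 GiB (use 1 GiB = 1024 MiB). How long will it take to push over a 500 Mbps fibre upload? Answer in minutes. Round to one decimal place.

File: 43 GiB = 369367.2 Mb.
At 500 Mbps: 369367.2 / 500 = 738.7 s ≈ 12.3 minutes.

12.3 minutes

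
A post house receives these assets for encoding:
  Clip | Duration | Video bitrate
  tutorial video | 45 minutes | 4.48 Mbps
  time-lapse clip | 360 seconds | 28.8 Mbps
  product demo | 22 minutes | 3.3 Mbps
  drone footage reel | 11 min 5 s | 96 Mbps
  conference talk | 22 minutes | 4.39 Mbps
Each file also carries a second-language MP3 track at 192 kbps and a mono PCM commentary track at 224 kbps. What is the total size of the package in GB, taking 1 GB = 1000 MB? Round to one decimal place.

Audio total: 192 + 224 = 416 kbps = 0.416 Mbps.
tutorial video: 4.896 Mbps × 2700 s = 13219.2 Mb
time-lapse clip: 29.216 Mbps × 360 s = 10517.8 Mb
product demo: 3.716 Mbps × 1320 s = 4905.1 Mb
drone footage reel: 96.416 Mbps × 665 s = 64116.6 Mb
conference talk: 4.806 Mbps × 1320 s = 6343.9 Mb
Total: 99102.6 Mb = 12387.8 MB.
= 12.39 GB.

12.4 GB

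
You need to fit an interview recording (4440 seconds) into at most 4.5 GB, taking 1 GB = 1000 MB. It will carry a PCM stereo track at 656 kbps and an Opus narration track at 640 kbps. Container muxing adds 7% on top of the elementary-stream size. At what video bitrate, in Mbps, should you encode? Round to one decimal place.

6.3 Mbps

Budget: 4.5 GB = 36000.0 Mb.
Stream payload after overhead: 36000.0 / 1.07 = 33644.9 Mb.
Total bitrate budget: 33644.9 Mb / 4440 s = 7.578 Mbps.
Audio total: 656 + 640 = 1296 kbps = 1.296 Mbps.
Video: 7.578 − 1.296 = 6.282 Mbps.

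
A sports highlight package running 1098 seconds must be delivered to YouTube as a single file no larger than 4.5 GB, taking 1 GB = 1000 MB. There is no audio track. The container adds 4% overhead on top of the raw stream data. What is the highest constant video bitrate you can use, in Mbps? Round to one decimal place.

Budget: 4.5 GB = 36000.0 Mb.
Stream payload after overhead: 36000.0 / 1.04 = 34615.4 Mb.
Total bitrate budget: 34615.4 Mb / 1098 s = 31.526 Mbps.

31.5 Mbps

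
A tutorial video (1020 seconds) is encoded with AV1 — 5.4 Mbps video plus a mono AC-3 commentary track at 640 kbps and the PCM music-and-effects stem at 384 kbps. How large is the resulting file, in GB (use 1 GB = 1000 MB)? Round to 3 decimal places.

0.819 GB

Audio total: 640 + 384 = 1024 kbps = 1.024 Mbps.
Total bitrate: 5.4 + 1.024 = 6.424 Mbps.
Stream data: 6.424 Mbps × 1020 s = 6552.5 Mb.
6,552 Mb ÷ 8 = 819.1 MB → 0.8191 GB.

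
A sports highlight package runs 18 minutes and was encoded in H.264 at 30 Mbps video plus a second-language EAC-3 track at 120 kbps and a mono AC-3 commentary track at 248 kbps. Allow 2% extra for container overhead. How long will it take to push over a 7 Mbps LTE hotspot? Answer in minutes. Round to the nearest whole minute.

80 minutes

18 min = 1080 s
Audio total: 120 + 248 = 368 kbps = 0.368 Mbps.
Total bitrate: 30.368 Mbps.
File: 30.368 Mbps × 1080 s = 32797.4 Mb.
With 2% container overhead: ×1.02. → 33453.4 Mb.
At 7 Mbps: 33453.4 / 7 = 4779.1 s ≈ 79.7 minutes.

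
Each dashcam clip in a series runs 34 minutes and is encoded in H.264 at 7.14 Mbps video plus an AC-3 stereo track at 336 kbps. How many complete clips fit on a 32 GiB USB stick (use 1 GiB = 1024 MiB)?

18

34 min = 2040 s
Audio: 336 kbps = 0.336 Mbps.
Total bitrate: 7.476 Mbps.
Per item: 7.476 Mbps × 2040 s = 15,251 Mb = 1,906 MB.
Capacity: 32 GiB = 274,878 Mb; 18.02 items → 18 complete.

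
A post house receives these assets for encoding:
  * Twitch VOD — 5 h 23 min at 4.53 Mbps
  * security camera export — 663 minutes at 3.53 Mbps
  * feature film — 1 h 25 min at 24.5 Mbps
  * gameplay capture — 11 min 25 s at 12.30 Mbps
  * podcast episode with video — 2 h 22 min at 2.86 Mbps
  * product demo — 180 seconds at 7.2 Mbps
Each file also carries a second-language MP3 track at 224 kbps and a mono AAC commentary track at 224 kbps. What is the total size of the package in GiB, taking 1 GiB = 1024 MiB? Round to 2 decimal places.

48.92 GiB

Audio total: 224 + 224 = 448 kbps = 0.448 Mbps.
Twitch VOD: 4.978 Mbps × 19380 s = 96473.6 Mb
security camera export: 3.978 Mbps × 39780 s = 158244.8 Mb
feature film: 24.948 Mbps × 5100 s = 127234.8 Mb
gameplay capture: 12.748 Mbps × 685 s = 8732.4 Mb
podcast episode with video: 3.308 Mbps × 8520 s = 28184.2 Mb
product demo: 7.648 Mbps × 180 s = 1376.6 Mb
Total: 420246.5 Mb = 52530.8 MB.
= 48.92 GiB.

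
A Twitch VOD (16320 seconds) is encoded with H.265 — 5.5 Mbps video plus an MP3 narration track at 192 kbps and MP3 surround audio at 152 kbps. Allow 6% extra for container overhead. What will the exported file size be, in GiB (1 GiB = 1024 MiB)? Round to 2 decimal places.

11.77 GiB

Audio total: 192 + 152 = 344 kbps = 0.344 Mbps.
Total bitrate: 5.5 + 0.344 = 5.844 Mbps.
Stream data: 5.844 Mbps × 16320 s = 95374.1 Mb.
With 6% container overhead: ×1.06.
101,097 Mb = 12,637,065,600 bytes ÷ 1,073,741,824 = 11.77 GiB.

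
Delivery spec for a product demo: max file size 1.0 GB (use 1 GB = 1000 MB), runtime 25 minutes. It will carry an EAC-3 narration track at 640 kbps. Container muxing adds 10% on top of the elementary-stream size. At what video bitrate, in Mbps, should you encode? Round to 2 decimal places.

4.21 Mbps

Budget: 1.0 GB = 8000.0 Mb.
Stream payload after overhead: 8000.0 / 1.10 = 7272.7 Mb.
25 min = 1500 s
Total bitrate budget: 7272.7 Mb / 1500 s = 4.848 Mbps.
Audio: 640 kbps = 0.640 Mbps.
Video: 4.848 − 0.640 = 4.208 Mbps.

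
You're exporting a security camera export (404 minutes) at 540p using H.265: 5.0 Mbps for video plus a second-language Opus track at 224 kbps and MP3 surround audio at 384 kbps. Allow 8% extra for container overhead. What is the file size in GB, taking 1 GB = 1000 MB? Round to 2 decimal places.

404 min = 24240 s
Audio total: 224 + 384 = 608 kbps = 0.608 Mbps.
Total bitrate: 5.0 + 0.608 = 5.608 Mbps.
Stream data: 5.608 Mbps × 24240 s = 135937.9 Mb.
With 8% container overhead: ×1.08.
146,813 Mb ÷ 8 = 18,352 MB → 18.35 GB.

18.35 GB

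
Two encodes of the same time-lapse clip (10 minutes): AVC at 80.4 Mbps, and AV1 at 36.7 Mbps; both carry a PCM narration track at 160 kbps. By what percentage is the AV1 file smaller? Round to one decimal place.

54.2%

10 min = 600 s
Audio: 160 kbps = 0.160 Mbps.
AVC: 80.560 Mbps × 600 s = 48336.0 Mb = 5.627 GiB.
AV1: 36.860 Mbps × 600 s = 22116.0 Mb = 2.575 GiB.
Reduction: (1 − 2.575/5.627) × 100 = 54.25%.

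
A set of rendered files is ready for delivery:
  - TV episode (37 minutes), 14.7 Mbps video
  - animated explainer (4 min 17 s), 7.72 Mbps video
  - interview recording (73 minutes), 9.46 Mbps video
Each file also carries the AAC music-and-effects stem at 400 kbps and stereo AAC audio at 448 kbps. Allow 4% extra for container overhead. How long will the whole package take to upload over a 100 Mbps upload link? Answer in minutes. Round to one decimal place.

14.2 minutes

Audio total: 400 + 448 = 848 kbps = 0.848 Mbps.
TV episode: 15.548 Mbps × 2220 s × 1.04 = 35897.2 Mb
animated explainer: 8.568 Mbps × 257 s × 1.04 = 2290.1 Mb
interview recording: 10.308 Mbps × 4380 s × 1.04 = 46955.0 Mb
Total: 85142.3 Mb = 10642.8 MB.
At 100 Mbps: 85142.3 / 100 = 851 s ≈ 14.2 minutes.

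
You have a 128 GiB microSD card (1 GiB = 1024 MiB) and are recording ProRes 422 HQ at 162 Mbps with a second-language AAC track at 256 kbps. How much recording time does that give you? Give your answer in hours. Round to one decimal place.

Audio: 256 kbps = 0.256 Mbps.
Total bitrate: 162 + 0.256 = 162.256 Mbps.
Capacity: 128 GiB = 1,099,512 Mb.
Recording time: 1,099,512 / 162.256 = 6,776 s ≈ 1.88 hours.

1.9 hours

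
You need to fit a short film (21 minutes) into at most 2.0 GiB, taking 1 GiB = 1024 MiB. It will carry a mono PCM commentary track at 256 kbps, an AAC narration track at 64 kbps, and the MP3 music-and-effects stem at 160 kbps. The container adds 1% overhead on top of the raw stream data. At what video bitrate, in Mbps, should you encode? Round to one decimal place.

13.0 Mbps

Budget: 2.0 GiB = 17179.9 Mb.
Stream payload after overhead: 17179.9 / 1.01 = 17009.8 Mb.
21 min = 1260 s
Total bitrate budget: 17009.8 Mb / 1260 s = 13.500 Mbps.
Audio total: 256 + 64 + 160 = 480 kbps = 0.480 Mbps.
Video: 13.500 − 0.480 = 13.020 Mbps.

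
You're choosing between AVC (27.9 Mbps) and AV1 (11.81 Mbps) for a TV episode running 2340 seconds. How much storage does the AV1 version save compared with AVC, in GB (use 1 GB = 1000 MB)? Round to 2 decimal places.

AVC: 27.900 Mbps × 2340 s = 65286.0 Mb = 8.161 GB.
AV1: 11.810 Mbps × 2340 s = 27635.4 Mb = 3.454 GB.
Saving: 8.161 − 3.454 = 4.706 GB.

4.71 GB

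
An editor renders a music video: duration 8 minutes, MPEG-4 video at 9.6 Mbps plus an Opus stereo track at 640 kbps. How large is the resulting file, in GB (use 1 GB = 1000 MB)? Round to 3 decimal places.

8 min = 480 s
Audio: 640 kbps = 0.640 Mbps.
Total bitrate: 9.6 + 0.640 = 10.240 Mbps.
Stream data: 10.240 Mbps × 480 s = 4915.2 Mb.
4,915 Mb ÷ 8 = 614.4 MB → 0.6144 GB.

0.614 GB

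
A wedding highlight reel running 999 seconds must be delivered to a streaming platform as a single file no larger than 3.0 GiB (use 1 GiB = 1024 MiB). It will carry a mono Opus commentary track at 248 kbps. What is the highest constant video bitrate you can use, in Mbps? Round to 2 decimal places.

25.55 Mbps

Budget: 3.0 GiB = 25769.8 Mb.
Total bitrate budget: 25769.8 Mb / 999 s = 25.796 Mbps.
Audio: 248 kbps = 0.248 Mbps.
Video: 25.796 − 0.248 = 25.548 Mbps.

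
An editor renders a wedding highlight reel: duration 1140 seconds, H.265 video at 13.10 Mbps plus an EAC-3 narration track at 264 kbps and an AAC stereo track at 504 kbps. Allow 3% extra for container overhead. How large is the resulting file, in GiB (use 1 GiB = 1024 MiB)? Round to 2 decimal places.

1.90 GiB

Audio total: 264 + 504 = 768 kbps = 0.768 Mbps.
Total bitrate: 13.10 + 0.768 = 13.868 Mbps.
Stream data: 13.868 Mbps × 1140 s = 15809.5 Mb.
With 3% container overhead: ×1.03.
16,284 Mb = 2,035,475,700 bytes ÷ 1,073,741,824 = 1.896 GiB.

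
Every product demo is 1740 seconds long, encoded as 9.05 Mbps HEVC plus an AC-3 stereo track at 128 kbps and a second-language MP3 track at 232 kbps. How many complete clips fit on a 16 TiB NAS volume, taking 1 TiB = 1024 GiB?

Audio total: 128 + 232 = 360 kbps = 0.360 Mbps.
Total bitrate: 9.410 Mbps.
Per item: 9.410 Mbps × 1740 s = 16,373 Mb = 2,047 MB.
Capacity: 16 TiB = 140,737,488 Mb; 8595.50 items → 8595 complete.

8595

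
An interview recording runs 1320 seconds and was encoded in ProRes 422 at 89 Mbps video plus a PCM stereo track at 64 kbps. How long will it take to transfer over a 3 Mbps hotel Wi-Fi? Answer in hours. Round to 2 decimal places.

Audio: 64 kbps = 0.064 Mbps.
Total bitrate: 89.064 Mbps.
File: 89.064 Mbps × 1320 s = 117564.5 Mb.
At 3 Mbps: 117564.5 / 3 = 39188.2 s ≈ 10.9 hours.

10.89 hours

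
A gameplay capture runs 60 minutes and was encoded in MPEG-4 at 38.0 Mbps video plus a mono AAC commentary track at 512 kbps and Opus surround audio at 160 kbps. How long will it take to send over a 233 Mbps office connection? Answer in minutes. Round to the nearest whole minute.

60 min = 3600 s
Audio total: 512 + 160 = 672 kbps = 0.672 Mbps.
Total bitrate: 38.672 Mbps.
File: 38.672 Mbps × 3600 s = 139219.2 Mb.
At 233 Mbps: 139219.2 / 233 = 597.5 s ≈ 9.96 minutes.

10 minutes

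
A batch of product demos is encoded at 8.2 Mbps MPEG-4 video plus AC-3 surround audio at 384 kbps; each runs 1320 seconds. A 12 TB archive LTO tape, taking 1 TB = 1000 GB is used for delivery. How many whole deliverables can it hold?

Audio: 384 kbps = 0.384 Mbps.
Total bitrate: 8.584 Mbps.
Per item: 8.584 Mbps × 1320 s = 11,331 Mb = 1,416 MB.
Capacity: 12 TB = 96,000,000 Mb; 8472.42 items → 8472 complete.

8472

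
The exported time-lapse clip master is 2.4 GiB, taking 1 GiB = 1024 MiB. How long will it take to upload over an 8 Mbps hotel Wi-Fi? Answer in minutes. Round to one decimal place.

42.9 minutes

File: 2.4 GiB = 20615.8 Mb.
At 8 Mbps: 20615.8 / 8 = 2577.0 s ≈ 42.9 minutes.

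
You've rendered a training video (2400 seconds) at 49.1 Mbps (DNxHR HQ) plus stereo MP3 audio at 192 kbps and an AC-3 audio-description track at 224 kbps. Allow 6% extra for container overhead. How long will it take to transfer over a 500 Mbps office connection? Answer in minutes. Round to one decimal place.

4.2 minutes

Audio total: 192 + 224 = 416 kbps = 0.416 Mbps.
Total bitrate: 49.516 Mbps.
File: 49.516 Mbps × 2400 s = 118838.4 Mb.
With 6% container overhead: ×1.06. → 125968.7 Mb.
At 500 Mbps: 125968.7 / 500 = 251.9 s ≈ 4.2 minutes.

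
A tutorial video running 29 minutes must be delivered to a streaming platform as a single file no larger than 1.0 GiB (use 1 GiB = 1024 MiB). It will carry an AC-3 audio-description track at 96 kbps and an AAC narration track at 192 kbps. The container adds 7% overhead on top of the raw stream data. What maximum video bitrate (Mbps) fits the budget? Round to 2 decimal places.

Budget: 1.0 GiB = 8589.9 Mb.
Stream payload after overhead: 8589.9 / 1.07 = 8028.0 Mb.
29 min = 1740 s
Total bitrate budget: 8028.0 Mb / 1740 s = 4.614 Mbps.
Audio total: 96 + 192 = 288 kbps = 0.288 Mbps.
Video: 4.614 − 0.288 = 4.326 Mbps.

4.33 Mbps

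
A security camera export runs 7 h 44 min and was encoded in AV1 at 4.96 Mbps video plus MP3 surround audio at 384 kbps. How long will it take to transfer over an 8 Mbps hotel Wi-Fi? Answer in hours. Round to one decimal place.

5.2 hours

7 h 44 min = 464 min = 27840 s
Audio: 384 kbps = 0.384 Mbps.
Total bitrate: 5.344 Mbps.
File: 5.344 Mbps × 27840 s = 148777.0 Mb.
At 8 Mbps: 148777.0 / 8 = 18597.1 s ≈ 5.17 hours.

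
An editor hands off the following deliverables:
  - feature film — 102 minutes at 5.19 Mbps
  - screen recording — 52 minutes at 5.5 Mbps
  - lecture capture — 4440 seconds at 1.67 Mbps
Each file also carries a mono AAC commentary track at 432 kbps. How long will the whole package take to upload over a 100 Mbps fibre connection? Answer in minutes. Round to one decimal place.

Audio: 432 kbps = 0.432 Mbps.
feature film: 5.622 Mbps × 6120 s = 34406.6 Mb
screen recording: 5.932 Mbps × 3120 s = 18507.8 Mb
lecture capture: 2.102 Mbps × 4440 s = 9332.9 Mb
Total: 62247.4 Mb = 7780.9 MB.
At 100 Mbps: 62247.4 / 100 = 622 s ≈ 10.4 minutes.

10.4 minutes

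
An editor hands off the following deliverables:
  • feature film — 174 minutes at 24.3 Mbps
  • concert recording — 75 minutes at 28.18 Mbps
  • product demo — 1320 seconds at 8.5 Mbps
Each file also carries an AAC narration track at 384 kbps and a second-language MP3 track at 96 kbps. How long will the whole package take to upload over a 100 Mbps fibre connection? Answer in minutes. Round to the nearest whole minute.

67 minutes

Audio total: 384 + 96 = 480 kbps = 0.480 Mbps.
feature film: 24.780 Mbps × 10440 s = 258703.2 Mb
concert recording: 28.660 Mbps × 4500 s = 128970.0 Mb
product demo: 8.980 Mbps × 1320 s = 11853.6 Mb
Total: 399526.8 Mb = 49940.8 MB.
At 100 Mbps: 399526.8 / 100 = 3995 s ≈ 66.6 minutes.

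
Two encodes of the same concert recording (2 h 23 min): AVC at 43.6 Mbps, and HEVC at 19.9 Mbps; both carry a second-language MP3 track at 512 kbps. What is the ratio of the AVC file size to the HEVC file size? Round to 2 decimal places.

2.16

2 h 23 min = 143 min = 8580 s
Audio: 512 kbps = 0.512 Mbps.
AVC: 44.112 Mbps × 8580 s = 378481.0 Mb = 44.061 GiB.
HEVC: 20.412 Mbps × 8580 s = 175135.0 Mb = 20.388 GiB.
Ratio: 44.061 / 20.388 = 2.161.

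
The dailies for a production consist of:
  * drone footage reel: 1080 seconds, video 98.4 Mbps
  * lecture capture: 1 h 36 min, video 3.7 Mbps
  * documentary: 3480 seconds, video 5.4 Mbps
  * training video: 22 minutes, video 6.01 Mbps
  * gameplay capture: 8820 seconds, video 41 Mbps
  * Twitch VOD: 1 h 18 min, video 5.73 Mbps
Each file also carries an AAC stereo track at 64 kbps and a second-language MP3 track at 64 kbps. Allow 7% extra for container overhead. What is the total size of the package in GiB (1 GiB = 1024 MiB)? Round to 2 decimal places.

68.01 GiB

Audio total: 64 + 64 = 128 kbps = 0.128 Mbps.
drone footage reel: 98.528 Mbps × 1080 s × 1.07 = 113859.0 Mb
lecture capture: 3.828 Mbps × 5760 s × 1.07 = 23592.7 Mb
documentary: 5.528 Mbps × 3480 s × 1.07 = 20584.1 Mb
training video: 6.138 Mbps × 1320 s × 1.07 = 8669.3 Mb
gameplay capture: 41.128 Mbps × 8820 s × 1.07 = 388141.4 Mb
Twitch VOD: 5.858 Mbps × 4680 s × 1.07 = 29334.5 Mb
Total: 584181.0 Mb = 73022.6 MB.
= 68.01 GiB.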